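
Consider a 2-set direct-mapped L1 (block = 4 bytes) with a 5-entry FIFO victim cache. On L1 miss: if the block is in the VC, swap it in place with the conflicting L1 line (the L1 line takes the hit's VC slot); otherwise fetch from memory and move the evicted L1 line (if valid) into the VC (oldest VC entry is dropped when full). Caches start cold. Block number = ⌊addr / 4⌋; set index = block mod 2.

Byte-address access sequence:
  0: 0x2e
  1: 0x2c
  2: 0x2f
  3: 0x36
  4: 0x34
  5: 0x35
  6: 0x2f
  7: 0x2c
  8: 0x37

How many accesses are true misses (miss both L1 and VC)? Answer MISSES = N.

0: 0x2e (blk 11, set 1) → MISS  vc=[]
1: 0x2c (blk 11, set 1) → L1-HIT  vc=[]
2: 0x2f (blk 11, set 1) → L1-HIT  vc=[]
3: 0x36 (blk 13, set 1) → MISS  vc=[11]
4: 0x34 (blk 13, set 1) → L1-HIT  vc=[11]
5: 0x35 (blk 13, set 1) → L1-HIT  vc=[11]
6: 0x2f (blk 11, set 1) → VC-HIT  vc=[13]
7: 0x2c (blk 11, set 1) → L1-HIT  vc=[13]
8: 0x37 (blk 13, set 1) → VC-HIT  vc=[11]

MISSES = 2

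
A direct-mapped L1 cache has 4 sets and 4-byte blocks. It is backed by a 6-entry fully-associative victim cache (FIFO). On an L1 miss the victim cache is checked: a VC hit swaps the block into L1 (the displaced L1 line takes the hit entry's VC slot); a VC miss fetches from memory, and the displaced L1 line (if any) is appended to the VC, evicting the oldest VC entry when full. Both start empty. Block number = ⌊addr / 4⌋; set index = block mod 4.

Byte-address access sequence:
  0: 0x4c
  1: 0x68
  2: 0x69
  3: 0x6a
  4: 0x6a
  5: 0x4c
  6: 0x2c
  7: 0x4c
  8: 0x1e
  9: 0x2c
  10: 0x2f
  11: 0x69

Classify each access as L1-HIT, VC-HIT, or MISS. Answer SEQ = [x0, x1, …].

SEQ = [MISS, MISS, L1-HIT, L1-HIT, L1-HIT, L1-HIT, MISS, VC-HIT, MISS, VC-HIT, L1-HIT, L1-HIT]

#0 0x4c→b19/s3 MISS; vc=[]
#1 0x68→b26/s2 MISS; vc=[]
#2 0x69→b26/s2 L1-HIT; vc=[]
#3 0x6a→b26/s2 L1-HIT; vc=[]
#4 0x6a→b26/s2 L1-HIT; vc=[]
#5 0x4c→b19/s3 L1-HIT; vc=[]
#6 0x2c→b11/s3 MISS; vc=[19]
#7 0x4c→b19/s3 VC-HIT; vc=[11]
#8 0x1e→b7/s3 MISS; vc=[11,19]
#9 0x2c→b11/s3 VC-HIT; vc=[7,19]
#10 0x2f→b11/s3 L1-HIT; vc=[7,19]
#11 0x69→b26/s2 L1-HIT; vc=[7,19]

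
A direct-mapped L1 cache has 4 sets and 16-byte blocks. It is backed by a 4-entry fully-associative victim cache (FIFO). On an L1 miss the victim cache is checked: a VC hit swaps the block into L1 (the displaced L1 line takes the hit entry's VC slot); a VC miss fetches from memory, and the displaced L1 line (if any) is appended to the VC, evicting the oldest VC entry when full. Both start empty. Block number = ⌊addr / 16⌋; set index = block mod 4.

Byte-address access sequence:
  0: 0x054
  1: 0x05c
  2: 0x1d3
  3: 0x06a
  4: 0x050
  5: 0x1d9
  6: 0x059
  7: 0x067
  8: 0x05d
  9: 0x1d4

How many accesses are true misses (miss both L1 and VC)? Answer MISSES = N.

#0 0x54→b5/s1 MISS; vc=[]
#1 0x5c→b5/s1 L1-HIT; vc=[]
#2 0x1d3→b29/s1 MISS; vc=[5]
#3 0x6a→b6/s2 MISS; vc=[5]
#4 0x50→b5/s1 VC-HIT; vc=[29]
#5 0x1d9→b29/s1 VC-HIT; vc=[5]
#6 0x59→b5/s1 VC-HIT; vc=[29]
#7 0x67→b6/s2 L1-HIT; vc=[29]
#8 0x5d→b5/s1 L1-HIT; vc=[29]
#9 0x1d4→b29/s1 VC-HIT; vc=[5]

MISSES = 3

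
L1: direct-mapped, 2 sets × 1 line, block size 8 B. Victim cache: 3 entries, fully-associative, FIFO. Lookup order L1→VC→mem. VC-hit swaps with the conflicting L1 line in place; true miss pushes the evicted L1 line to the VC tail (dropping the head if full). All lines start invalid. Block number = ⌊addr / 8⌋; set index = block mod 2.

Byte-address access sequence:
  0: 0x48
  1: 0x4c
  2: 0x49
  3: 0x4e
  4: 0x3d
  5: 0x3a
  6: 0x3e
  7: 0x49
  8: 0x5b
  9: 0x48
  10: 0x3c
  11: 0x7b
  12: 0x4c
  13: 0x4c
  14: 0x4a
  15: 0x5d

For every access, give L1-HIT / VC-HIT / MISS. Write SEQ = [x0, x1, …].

SEQ = [MISS, L1-HIT, L1-HIT, L1-HIT, MISS, L1-HIT, L1-HIT, VC-HIT, MISS, VC-HIT, VC-HIT, MISS, VC-HIT, L1-HIT, L1-HIT, VC-HIT]

  [0] addr=0x48 blk=9 s=1: MISS | VC []
  [1] addr=0x4c blk=9 s=1: L1-HIT | VC []
  [2] addr=0x49 blk=9 s=1: L1-HIT | VC []
  [3] addr=0x4e blk=9 s=1: L1-HIT | VC []
  [4] addr=0x3d blk=7 s=1: MISS | VC [9]
  [5] addr=0x3a blk=7 s=1: L1-HIT | VC [9]
  [6] addr=0x3e blk=7 s=1: L1-HIT | VC [9]
  [7] addr=0x49 blk=9 s=1: VC-HIT | VC [7]
  [8] addr=0x5b blk=11 s=1: MISS | VC [7, 9]
  [9] addr=0x48 blk=9 s=1: VC-HIT | VC [7, 11]
  [10] addr=0x3c blk=7 s=1: VC-HIT | VC [9, 11]
  [11] addr=0x7b blk=15 s=1: MISS | VC [9, 11, 7]
  [12] addr=0x4c blk=9 s=1: VC-HIT | VC [15, 11, 7]
  [13] addr=0x4c blk=9 s=1: L1-HIT | VC [15, 11, 7]
  [14] addr=0x4a blk=9 s=1: L1-HIT | VC [15, 11, 7]
  [15] addr=0x5d blk=11 s=1: VC-HIT | VC [15, 9, 7]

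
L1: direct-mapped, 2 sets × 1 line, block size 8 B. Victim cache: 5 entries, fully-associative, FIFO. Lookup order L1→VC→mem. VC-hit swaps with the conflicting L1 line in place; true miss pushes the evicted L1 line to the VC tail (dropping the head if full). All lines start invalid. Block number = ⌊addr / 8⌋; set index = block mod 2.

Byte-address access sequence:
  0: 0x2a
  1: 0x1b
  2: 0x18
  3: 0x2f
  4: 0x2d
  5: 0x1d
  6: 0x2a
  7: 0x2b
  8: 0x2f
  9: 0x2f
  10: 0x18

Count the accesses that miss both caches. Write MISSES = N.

0: 0x2a (blk 5, set 1) → MISS  vc=[]
1: 0x1b (blk 3, set 1) → MISS  vc=[5]
2: 0x18 (blk 3, set 1) → L1-HIT  vc=[5]
3: 0x2f (blk 5, set 1) → VC-HIT  vc=[3]
4: 0x2d (blk 5, set 1) → L1-HIT  vc=[3]
5: 0x1d (blk 3, set 1) → VC-HIT  vc=[5]
6: 0x2a (blk 5, set 1) → VC-HIT  vc=[3]
7: 0x2b (blk 5, set 1) → L1-HIT  vc=[3]
8: 0x2f (blk 5, set 1) → L1-HIT  vc=[3]
9: 0x2f (blk 5, set 1) → L1-HIT  vc=[3]
10: 0x18 (blk 3, set 1) → VC-HIT  vc=[5]

MISSES = 2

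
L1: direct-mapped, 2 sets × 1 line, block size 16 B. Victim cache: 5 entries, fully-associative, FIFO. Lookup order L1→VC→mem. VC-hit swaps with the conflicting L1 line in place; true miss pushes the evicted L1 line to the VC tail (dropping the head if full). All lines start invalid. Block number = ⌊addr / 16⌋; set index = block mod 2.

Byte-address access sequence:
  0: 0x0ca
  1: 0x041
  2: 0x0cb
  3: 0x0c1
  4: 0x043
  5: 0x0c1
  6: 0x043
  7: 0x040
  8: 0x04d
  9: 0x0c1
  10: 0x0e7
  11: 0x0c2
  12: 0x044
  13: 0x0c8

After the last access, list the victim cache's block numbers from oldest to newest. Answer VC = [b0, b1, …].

0: 0xca (blk 12, set 0) → MISS  vc=[]
1: 0x41 (blk 4, set 0) → MISS  vc=[12]
2: 0xcb (blk 12, set 0) → VC-HIT  vc=[4]
3: 0xc1 (blk 12, set 0) → L1-HIT  vc=[4]
4: 0x43 (blk 4, set 0) → VC-HIT  vc=[12]
5: 0xc1 (blk 12, set 0) → VC-HIT  vc=[4]
6: 0x43 (blk 4, set 0) → VC-HIT  vc=[12]
7: 0x40 (blk 4, set 0) → L1-HIT  vc=[12]
8: 0x4d (blk 4, set 0) → L1-HIT  vc=[12]
9: 0xc1 (blk 12, set 0) → VC-HIT  vc=[4]
10: 0xe7 (blk 14, set 0) → MISS  vc=[4, 12]
11: 0xc2 (blk 12, set 0) → VC-HIT  vc=[4, 14]
12: 0x44 (blk 4, set 0) → VC-HIT  vc=[12, 14]
13: 0xc8 (blk 12, set 0) → VC-HIT  vc=[4, 14]

VC = [4, 14]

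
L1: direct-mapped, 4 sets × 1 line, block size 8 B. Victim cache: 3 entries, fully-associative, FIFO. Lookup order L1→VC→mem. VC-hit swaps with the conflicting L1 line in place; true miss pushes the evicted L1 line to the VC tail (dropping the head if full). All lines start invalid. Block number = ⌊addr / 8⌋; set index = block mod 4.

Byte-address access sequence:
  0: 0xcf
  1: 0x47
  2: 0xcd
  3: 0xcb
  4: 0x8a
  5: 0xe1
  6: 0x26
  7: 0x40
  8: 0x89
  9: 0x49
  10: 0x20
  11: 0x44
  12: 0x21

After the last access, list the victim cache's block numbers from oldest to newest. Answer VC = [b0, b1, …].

VC = [8, 28, 17]

0: 0xcf (blk 25, set 1) → MISS  vc=[]
1: 0x47 (blk 8, set 0) → MISS  vc=[]
2: 0xcd (blk 25, set 1) → L1-HIT  vc=[]
3: 0xcb (blk 25, set 1) → L1-HIT  vc=[]
4: 0x8a (blk 17, set 1) → MISS  vc=[25]
5: 0xe1 (blk 28, set 0) → MISS  vc=[25, 8]
6: 0x26 (blk 4, set 0) → MISS  vc=[25, 8, 28]
7: 0x40 (blk 8, set 0) → VC-HIT  vc=[25, 4, 28]
8: 0x89 (blk 17, set 1) → L1-HIT  vc=[25, 4, 28]
9: 0x49 (blk 9, set 1) → MISS  vc=[4, 28, 17]
10: 0x20 (blk 4, set 0) → VC-HIT  vc=[8, 28, 17]
11: 0x44 (blk 8, set 0) → VC-HIT  vc=[4, 28, 17]
12: 0x21 (blk 4, set 0) → VC-HIT  vc=[8, 28, 17]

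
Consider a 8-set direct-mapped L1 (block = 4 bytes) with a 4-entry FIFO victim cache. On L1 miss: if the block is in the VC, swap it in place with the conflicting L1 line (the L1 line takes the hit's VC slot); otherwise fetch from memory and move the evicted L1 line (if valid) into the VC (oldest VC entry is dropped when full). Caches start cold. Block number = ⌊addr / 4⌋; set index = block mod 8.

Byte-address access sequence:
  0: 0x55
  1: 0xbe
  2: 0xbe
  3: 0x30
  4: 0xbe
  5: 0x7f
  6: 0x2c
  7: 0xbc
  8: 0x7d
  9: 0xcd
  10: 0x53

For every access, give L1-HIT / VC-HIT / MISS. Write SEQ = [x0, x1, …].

SEQ = [MISS, MISS, L1-HIT, MISS, L1-HIT, MISS, MISS, VC-HIT, VC-HIT, MISS, MISS]

0: 0x55 (blk 21, set 5) → MISS  vc=[]
1: 0xbe (blk 47, set 7) → MISS  vc=[]
2: 0xbe (blk 47, set 7) → L1-HIT  vc=[]
3: 0x30 (blk 12, set 4) → MISS  vc=[]
4: 0xbe (blk 47, set 7) → L1-HIT  vc=[]
5: 0x7f (blk 31, set 7) → MISS  vc=[47]
6: 0x2c (blk 11, set 3) → MISS  vc=[47]
7: 0xbc (blk 47, set 7) → VC-HIT  vc=[31]
8: 0x7d (blk 31, set 7) → VC-HIT  vc=[47]
9: 0xcd (blk 51, set 3) → MISS  vc=[47, 11]
10: 0x53 (blk 20, set 4) → MISS  vc=[47, 11, 12]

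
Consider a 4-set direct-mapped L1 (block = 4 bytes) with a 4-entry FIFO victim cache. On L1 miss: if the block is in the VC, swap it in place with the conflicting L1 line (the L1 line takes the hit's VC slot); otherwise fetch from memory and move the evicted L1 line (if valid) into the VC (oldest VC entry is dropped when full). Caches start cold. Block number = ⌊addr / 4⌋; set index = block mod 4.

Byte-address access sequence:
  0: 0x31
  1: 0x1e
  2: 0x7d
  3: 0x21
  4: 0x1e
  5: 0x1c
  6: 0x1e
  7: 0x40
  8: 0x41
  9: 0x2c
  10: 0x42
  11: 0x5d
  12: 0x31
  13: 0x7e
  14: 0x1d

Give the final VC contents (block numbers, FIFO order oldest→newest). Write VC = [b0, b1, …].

VC = [8, 31, 11, 23]

#0 0x31→b12/s0 MISS; vc=[]
#1 0x1e→b7/s3 MISS; vc=[]
#2 0x7d→b31/s3 MISS; vc=[7]
#3 0x21→b8/s0 MISS; vc=[7,12]
#4 0x1e→b7/s3 VC-HIT; vc=[31,12]
#5 0x1c→b7/s3 L1-HIT; vc=[31,12]
#6 0x1e→b7/s3 L1-HIT; vc=[31,12]
#7 0x40→b16/s0 MISS; vc=[31,12,8]
#8 0x41→b16/s0 L1-HIT; vc=[31,12,8]
#9 0x2c→b11/s3 MISS; vc=[31,12,8,7]
#10 0x42→b16/s0 L1-HIT; vc=[31,12,8,7]
#11 0x5d→b23/s3 MISS; vc=[12,8,7,11]
#12 0x31→b12/s0 VC-HIT; vc=[16,8,7,11]
#13 0x7e→b31/s3 MISS; vc=[8,7,11,23]
#14 0x1d→b7/s3 VC-HIT; vc=[8,31,11,23]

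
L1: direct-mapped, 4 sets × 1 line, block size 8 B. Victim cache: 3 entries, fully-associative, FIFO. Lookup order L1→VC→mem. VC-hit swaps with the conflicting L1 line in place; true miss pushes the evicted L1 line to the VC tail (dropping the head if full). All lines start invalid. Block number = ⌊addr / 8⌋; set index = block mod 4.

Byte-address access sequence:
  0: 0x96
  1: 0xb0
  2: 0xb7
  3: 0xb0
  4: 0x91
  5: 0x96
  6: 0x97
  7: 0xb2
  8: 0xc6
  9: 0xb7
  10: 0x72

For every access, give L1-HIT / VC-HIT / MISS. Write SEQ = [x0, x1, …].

SEQ = [MISS, MISS, L1-HIT, L1-HIT, VC-HIT, L1-HIT, L1-HIT, VC-HIT, MISS, L1-HIT, MISS]

0: 0x96 (blk 18, set 2) → MISS  vc=[]
1: 0xb0 (blk 22, set 2) → MISS  vc=[18]
2: 0xb7 (blk 22, set 2) → L1-HIT  vc=[18]
3: 0xb0 (blk 22, set 2) → L1-HIT  vc=[18]
4: 0x91 (blk 18, set 2) → VC-HIT  vc=[22]
5: 0x96 (blk 18, set 2) → L1-HIT  vc=[22]
6: 0x97 (blk 18, set 2) → L1-HIT  vc=[22]
7: 0xb2 (blk 22, set 2) → VC-HIT  vc=[18]
8: 0xc6 (blk 24, set 0) → MISS  vc=[18]
9: 0xb7 (blk 22, set 2) → L1-HIT  vc=[18]
10: 0x72 (blk 14, set 2) → MISS  vc=[18, 22]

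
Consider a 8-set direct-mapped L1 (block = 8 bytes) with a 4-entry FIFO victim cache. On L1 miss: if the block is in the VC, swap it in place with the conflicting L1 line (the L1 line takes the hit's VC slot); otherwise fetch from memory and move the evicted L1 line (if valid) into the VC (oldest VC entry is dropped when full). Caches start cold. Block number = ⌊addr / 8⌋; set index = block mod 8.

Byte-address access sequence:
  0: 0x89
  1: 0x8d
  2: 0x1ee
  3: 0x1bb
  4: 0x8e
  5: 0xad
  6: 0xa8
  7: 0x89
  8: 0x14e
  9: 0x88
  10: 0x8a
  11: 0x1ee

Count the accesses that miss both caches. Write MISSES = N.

MISSES = 5

#0 0x89→b17/s1 MISS; vc=[]
#1 0x8d→b17/s1 L1-HIT; vc=[]
#2 0x1ee→b61/s5 MISS; vc=[]
#3 0x1bb→b55/s7 MISS; vc=[]
#4 0x8e→b17/s1 L1-HIT; vc=[]
#5 0xad→b21/s5 MISS; vc=[61]
#6 0xa8→b21/s5 L1-HIT; vc=[61]
#7 0x89→b17/s1 L1-HIT; vc=[61]
#8 0x14e→b41/s1 MISS; vc=[61,17]
#9 0x88→b17/s1 VC-HIT; vc=[61,41]
#10 0x8a→b17/s1 L1-HIT; vc=[61,41]
#11 0x1ee→b61/s5 VC-HIT; vc=[21,41]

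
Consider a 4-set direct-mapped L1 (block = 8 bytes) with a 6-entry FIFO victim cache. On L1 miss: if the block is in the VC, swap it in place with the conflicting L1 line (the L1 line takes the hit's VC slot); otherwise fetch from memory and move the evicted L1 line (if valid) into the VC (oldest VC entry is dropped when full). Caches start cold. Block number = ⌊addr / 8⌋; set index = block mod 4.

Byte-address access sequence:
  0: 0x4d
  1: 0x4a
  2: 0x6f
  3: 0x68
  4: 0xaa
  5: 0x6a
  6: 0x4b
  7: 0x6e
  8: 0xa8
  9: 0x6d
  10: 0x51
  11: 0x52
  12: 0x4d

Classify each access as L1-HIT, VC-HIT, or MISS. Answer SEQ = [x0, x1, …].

  [0] addr=0x4d blk=9 s=1: MISS | VC []
  [1] addr=0x4a blk=9 s=1: L1-HIT | VC []
  [2] addr=0x6f blk=13 s=1: MISS | VC [9]
  [3] addr=0x68 blk=13 s=1: L1-HIT | VC [9]
  [4] addr=0xaa blk=21 s=1: MISS | VC [9, 13]
  [5] addr=0x6a blk=13 s=1: VC-HIT | VC [9, 21]
  [6] addr=0x4b blk=9 s=1: VC-HIT | VC [13, 21]
  [7] addr=0x6e blk=13 s=1: VC-HIT | VC [9, 21]
  [8] addr=0xa8 blk=21 s=1: VC-HIT | VC [9, 13]
  [9] addr=0x6d blk=13 s=1: VC-HIT | VC [9, 21]
  [10] addr=0x51 blk=10 s=2: MISS | VC [9, 21]
  [11] addr=0x52 blk=10 s=2: L1-HIT | VC [9, 21]
  [12] addr=0x4d blk=9 s=1: VC-HIT | VC [13, 21]

SEQ = [MISS, L1-HIT, MISS, L1-HIT, MISS, VC-HIT, VC-HIT, VC-HIT, VC-HIT, VC-HIT, MISS, L1-HIT, VC-HIT]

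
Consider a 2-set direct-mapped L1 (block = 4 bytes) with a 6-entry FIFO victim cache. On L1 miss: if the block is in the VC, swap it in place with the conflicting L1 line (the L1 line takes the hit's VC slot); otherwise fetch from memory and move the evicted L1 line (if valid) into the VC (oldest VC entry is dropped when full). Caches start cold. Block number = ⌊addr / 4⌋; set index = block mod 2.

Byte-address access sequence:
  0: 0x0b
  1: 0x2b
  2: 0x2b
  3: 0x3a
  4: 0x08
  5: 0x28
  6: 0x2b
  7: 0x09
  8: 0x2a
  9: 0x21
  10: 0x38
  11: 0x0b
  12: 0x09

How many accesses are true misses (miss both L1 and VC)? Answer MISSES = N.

#0 0xb→b2/s0 MISS; vc=[]
#1 0x2b→b10/s0 MISS; vc=[2]
#2 0x2b→b10/s0 L1-HIT; vc=[2]
#3 0x3a→b14/s0 MISS; vc=[2,10]
#4 0x8→b2/s0 VC-HIT; vc=[14,10]
#5 0x28→b10/s0 VC-HIT; vc=[14,2]
#6 0x2b→b10/s0 L1-HIT; vc=[14,2]
#7 0x9→b2/s0 VC-HIT; vc=[14,10]
#8 0x2a→b10/s0 VC-HIT; vc=[14,2]
#9 0x21→b8/s0 MISS; vc=[14,2,10]
#10 0x38→b14/s0 VC-HIT; vc=[8,2,10]
#11 0xb→b2/s0 VC-HIT; vc=[8,14,10]
#12 0x9→b2/s0 L1-HIT; vc=[8,14,10]

MISSES = 4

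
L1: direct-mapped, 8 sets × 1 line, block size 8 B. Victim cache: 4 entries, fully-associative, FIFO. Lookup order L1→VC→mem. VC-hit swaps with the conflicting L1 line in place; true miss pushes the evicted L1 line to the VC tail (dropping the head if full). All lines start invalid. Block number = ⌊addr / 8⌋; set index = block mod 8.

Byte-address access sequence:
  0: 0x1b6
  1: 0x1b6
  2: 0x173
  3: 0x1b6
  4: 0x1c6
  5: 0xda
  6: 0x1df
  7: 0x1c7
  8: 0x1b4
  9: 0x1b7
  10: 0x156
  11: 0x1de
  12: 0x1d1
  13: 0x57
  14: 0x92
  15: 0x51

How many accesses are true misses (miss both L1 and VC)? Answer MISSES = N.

#0 0x1b6→b54/s6 MISS; vc=[]
#1 0x1b6→b54/s6 L1-HIT; vc=[]
#2 0x173→b46/s6 MISS; vc=[54]
#3 0x1b6→b54/s6 VC-HIT; vc=[46]
#4 0x1c6→b56/s0 MISS; vc=[46]
#5 0xda→b27/s3 MISS; vc=[46]
#6 0x1df→b59/s3 MISS; vc=[46,27]
#7 0x1c7→b56/s0 L1-HIT; vc=[46,27]
#8 0x1b4→b54/s6 L1-HIT; vc=[46,27]
#9 0x1b7→b54/s6 L1-HIT; vc=[46,27]
#10 0x156→b42/s2 MISS; vc=[46,27]
#11 0x1de→b59/s3 L1-HIT; vc=[46,27]
#12 0x1d1→b58/s2 MISS; vc=[46,27,42]
#13 0x57→b10/s2 MISS; vc=[46,27,42,58]
#14 0x92→b18/s2 MISS; vc=[27,42,58,10]
#15 0x51→b10/s2 VC-HIT; vc=[27,42,58,18]

MISSES = 9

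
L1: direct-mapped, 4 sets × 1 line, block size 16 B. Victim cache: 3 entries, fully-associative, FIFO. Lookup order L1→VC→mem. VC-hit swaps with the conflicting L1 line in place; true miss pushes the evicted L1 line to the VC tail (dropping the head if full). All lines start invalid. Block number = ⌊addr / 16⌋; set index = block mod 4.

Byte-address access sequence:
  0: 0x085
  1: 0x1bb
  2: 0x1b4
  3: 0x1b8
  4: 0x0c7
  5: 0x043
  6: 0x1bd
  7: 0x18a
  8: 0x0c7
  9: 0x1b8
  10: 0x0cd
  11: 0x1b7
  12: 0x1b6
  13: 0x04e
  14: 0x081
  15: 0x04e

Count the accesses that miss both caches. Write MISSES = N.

MISSES = 5

#0 0x85→b8/s0 MISS; vc=[]
#1 0x1bb→b27/s3 MISS; vc=[]
#2 0x1b4→b27/s3 L1-HIT; vc=[]
#3 0x1b8→b27/s3 L1-HIT; vc=[]
#4 0xc7→b12/s0 MISS; vc=[8]
#5 0x43→b4/s0 MISS; vc=[8,12]
#6 0x1bd→b27/s3 L1-HIT; vc=[8,12]
#7 0x18a→b24/s0 MISS; vc=[8,12,4]
#8 0xc7→b12/s0 VC-HIT; vc=[8,24,4]
#9 0x1b8→b27/s3 L1-HIT; vc=[8,24,4]
#10 0xcd→b12/s0 L1-HIT; vc=[8,24,4]
#11 0x1b7→b27/s3 L1-HIT; vc=[8,24,4]
#12 0x1b6→b27/s3 L1-HIT; vc=[8,24,4]
#13 0x4e→b4/s0 VC-HIT; vc=[8,24,12]
#14 0x81→b8/s0 VC-HIT; vc=[4,24,12]
#15 0x4e→b4/s0 VC-HIT; vc=[8,24,12]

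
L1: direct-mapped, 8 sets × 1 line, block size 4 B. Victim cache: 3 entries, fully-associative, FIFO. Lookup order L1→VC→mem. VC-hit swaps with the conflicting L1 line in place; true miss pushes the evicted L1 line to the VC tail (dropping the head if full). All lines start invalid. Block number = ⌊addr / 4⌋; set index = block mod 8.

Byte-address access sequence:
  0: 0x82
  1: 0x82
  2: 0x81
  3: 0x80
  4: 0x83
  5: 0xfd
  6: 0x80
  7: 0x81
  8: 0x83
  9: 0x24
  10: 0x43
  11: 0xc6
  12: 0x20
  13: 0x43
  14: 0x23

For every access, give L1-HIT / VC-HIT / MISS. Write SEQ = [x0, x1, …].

#0 0x82→b32/s0 MISS; vc=[]
#1 0x82→b32/s0 L1-HIT; vc=[]
#2 0x81→b32/s0 L1-HIT; vc=[]
#3 0x80→b32/s0 L1-HIT; vc=[]
#4 0x83→b32/s0 L1-HIT; vc=[]
#5 0xfd→b63/s7 MISS; vc=[]
#6 0x80→b32/s0 L1-HIT; vc=[]
#7 0x81→b32/s0 L1-HIT; vc=[]
#8 0x83→b32/s0 L1-HIT; vc=[]
#9 0x24→b9/s1 MISS; vc=[]
#10 0x43→b16/s0 MISS; vc=[32]
#11 0xc6→b49/s1 MISS; vc=[32,9]
#12 0x20→b8/s0 MISS; vc=[32,9,16]
#13 0x43→b16/s0 VC-HIT; vc=[32,9,8]
#14 0x23→b8/s0 VC-HIT; vc=[32,9,16]

SEQ = [MISS, L1-HIT, L1-HIT, L1-HIT, L1-HIT, MISS, L1-HIT, L1-HIT, L1-HIT, MISS, MISS, MISS, MISS, VC-HIT, VC-HIT]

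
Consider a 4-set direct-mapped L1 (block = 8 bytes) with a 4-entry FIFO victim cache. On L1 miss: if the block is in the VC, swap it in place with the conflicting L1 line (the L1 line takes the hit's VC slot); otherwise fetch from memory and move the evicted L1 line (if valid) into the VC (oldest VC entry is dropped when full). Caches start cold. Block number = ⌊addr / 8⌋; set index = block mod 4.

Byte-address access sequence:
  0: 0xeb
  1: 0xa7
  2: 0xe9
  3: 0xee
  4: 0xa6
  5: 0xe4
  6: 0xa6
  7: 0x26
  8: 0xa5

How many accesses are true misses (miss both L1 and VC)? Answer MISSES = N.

  [0] addr=0xeb blk=29 s=1: MISS | VC []
  [1] addr=0xa7 blk=20 s=0: MISS | VC []
  [2] addr=0xe9 blk=29 s=1: L1-HIT | VC []
  [3] addr=0xee blk=29 s=1: L1-HIT | VC []
  [4] addr=0xa6 blk=20 s=0: L1-HIT | VC []
  [5] addr=0xe4 blk=28 s=0: MISS | VC [20]
  [6] addr=0xa6 blk=20 s=0: VC-HIT | VC [28]
  [7] addr=0x26 blk=4 s=0: MISS | VC [28, 20]
  [8] addr=0xa5 blk=20 s=0: VC-HIT | VC [28, 4]

MISSES = 4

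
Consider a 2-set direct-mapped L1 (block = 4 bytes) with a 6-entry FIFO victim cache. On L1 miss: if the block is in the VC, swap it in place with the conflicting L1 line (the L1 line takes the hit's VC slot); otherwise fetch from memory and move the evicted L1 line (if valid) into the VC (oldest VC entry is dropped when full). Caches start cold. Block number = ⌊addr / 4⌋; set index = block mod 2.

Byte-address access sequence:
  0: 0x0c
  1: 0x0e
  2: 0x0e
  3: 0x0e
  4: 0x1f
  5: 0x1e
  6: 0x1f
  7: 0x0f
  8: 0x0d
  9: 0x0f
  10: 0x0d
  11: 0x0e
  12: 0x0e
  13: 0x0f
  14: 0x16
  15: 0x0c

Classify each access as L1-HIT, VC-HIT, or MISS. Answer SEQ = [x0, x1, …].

0: 0xc (blk 3, set 1) → MISS  vc=[]
1: 0xe (blk 3, set 1) → L1-HIT  vc=[]
2: 0xe (blk 3, set 1) → L1-HIT  vc=[]
3: 0xe (blk 3, set 1) → L1-HIT  vc=[]
4: 0x1f (blk 7, set 1) → MISS  vc=[3]
5: 0x1e (blk 7, set 1) → L1-HIT  vc=[3]
6: 0x1f (blk 7, set 1) → L1-HIT  vc=[3]
7: 0xf (blk 3, set 1) → VC-HIT  vc=[7]
8: 0xd (blk 3, set 1) → L1-HIT  vc=[7]
9: 0xf (blk 3, set 1) → L1-HIT  vc=[7]
10: 0xd (blk 3, set 1) → L1-HIT  vc=[7]
11: 0xe (blk 3, set 1) → L1-HIT  vc=[7]
12: 0xe (blk 3, set 1) → L1-HIT  vc=[7]
13: 0xf (blk 3, set 1) → L1-HIT  vc=[7]
14: 0x16 (blk 5, set 1) → MISS  vc=[7, 3]
15: 0xc (blk 3, set 1) → VC-HIT  vc=[7, 5]

SEQ = [MISS, L1-HIT, L1-HIT, L1-HIT, MISS, L1-HIT, L1-HIT, VC-HIT, L1-HIT, L1-HIT, L1-HIT, L1-HIT, L1-HIT, L1-HIT, MISS, VC-HIT]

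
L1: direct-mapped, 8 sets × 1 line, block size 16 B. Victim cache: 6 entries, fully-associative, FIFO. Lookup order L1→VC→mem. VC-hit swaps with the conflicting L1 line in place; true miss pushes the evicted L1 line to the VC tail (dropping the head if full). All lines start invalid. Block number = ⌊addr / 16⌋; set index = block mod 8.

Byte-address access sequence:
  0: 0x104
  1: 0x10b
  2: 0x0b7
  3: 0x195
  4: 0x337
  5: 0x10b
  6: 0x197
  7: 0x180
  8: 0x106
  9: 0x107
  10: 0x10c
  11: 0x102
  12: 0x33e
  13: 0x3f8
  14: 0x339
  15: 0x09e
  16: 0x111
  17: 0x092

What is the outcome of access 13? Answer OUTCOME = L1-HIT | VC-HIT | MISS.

OUTCOME = MISS

0: 0x104 (blk 16, set 0) → MISS  vc=[]
1: 0x10b (blk 16, set 0) → L1-HIT  vc=[]
2: 0xb7 (blk 11, set 3) → MISS  vc=[]
3: 0x195 (blk 25, set 1) → MISS  vc=[]
4: 0x337 (blk 51, set 3) → MISS  vc=[11]
5: 0x10b (blk 16, set 0) → L1-HIT  vc=[11]
6: 0x197 (blk 25, set 1) → L1-HIT  vc=[11]
7: 0x180 (blk 24, set 0) → MISS  vc=[11, 16]
8: 0x106 (blk 16, set 0) → VC-HIT  vc=[11, 24]
9: 0x107 (blk 16, set 0) → L1-HIT  vc=[11, 24]
10: 0x10c (blk 16, set 0) → L1-HIT  vc=[11, 24]
11: 0x102 (blk 16, set 0) → L1-HIT  vc=[11, 24]
12: 0x33e (blk 51, set 3) → L1-HIT  vc=[11, 24]
13: 0x3f8 (blk 63, set 7) → MISS  vc=[11, 24]
14: 0x339 (blk 51, set 3) → L1-HIT  vc=[11, 24]
15: 0x9e (blk 9, set 1) → MISS  vc=[11, 24, 25]
16: 0x111 (blk 17, set 1) → MISS  vc=[11, 24, 25, 9]
17: 0x92 (blk 9, set 1) → VC-HIT  vc=[11, 24, 25, 17]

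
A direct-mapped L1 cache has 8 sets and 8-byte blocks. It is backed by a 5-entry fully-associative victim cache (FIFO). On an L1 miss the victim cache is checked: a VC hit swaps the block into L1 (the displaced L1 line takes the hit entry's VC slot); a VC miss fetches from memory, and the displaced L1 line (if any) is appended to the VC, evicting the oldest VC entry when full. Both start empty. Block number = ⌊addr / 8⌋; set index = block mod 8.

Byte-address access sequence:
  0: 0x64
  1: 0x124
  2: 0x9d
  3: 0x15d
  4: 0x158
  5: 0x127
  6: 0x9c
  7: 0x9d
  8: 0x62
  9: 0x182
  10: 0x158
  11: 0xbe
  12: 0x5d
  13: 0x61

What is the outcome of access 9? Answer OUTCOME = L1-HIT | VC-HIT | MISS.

0: 0x64 (blk 12, set 4) → MISS  vc=[]
1: 0x124 (blk 36, set 4) → MISS  vc=[12]
2: 0x9d (blk 19, set 3) → MISS  vc=[12]
3: 0x15d (blk 43, set 3) → MISS  vc=[12, 19]
4: 0x158 (blk 43, set 3) → L1-HIT  vc=[12, 19]
5: 0x127 (blk 36, set 4) → L1-HIT  vc=[12, 19]
6: 0x9c (blk 19, set 3) → VC-HIT  vc=[12, 43]
7: 0x9d (blk 19, set 3) → L1-HIT  vc=[12, 43]
8: 0x62 (blk 12, set 4) → VC-HIT  vc=[36, 43]
9: 0x182 (blk 48, set 0) → MISS  vc=[36, 43]
10: 0x158 (blk 43, set 3) → VC-HIT  vc=[36, 19]
11: 0xbe (blk 23, set 7) → MISS  vc=[36, 19]
12: 0x5d (blk 11, set 3) → MISS  vc=[36, 19, 43]
13: 0x61 (blk 12, set 4) → L1-HIT  vc=[36, 19, 43]

OUTCOME = MISS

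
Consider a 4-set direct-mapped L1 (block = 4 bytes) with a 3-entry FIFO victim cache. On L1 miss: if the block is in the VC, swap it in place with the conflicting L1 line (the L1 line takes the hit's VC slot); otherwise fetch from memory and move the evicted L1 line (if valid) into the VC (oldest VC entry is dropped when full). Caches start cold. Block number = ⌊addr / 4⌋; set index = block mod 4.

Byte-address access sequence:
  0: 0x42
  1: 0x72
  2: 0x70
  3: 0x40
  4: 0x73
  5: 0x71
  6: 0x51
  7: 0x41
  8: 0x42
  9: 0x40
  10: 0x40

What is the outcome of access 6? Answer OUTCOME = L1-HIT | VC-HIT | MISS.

OUTCOME = MISS

#0 0x42→b16/s0 MISS; vc=[]
#1 0x72→b28/s0 MISS; vc=[16]
#2 0x70→b28/s0 L1-HIT; vc=[16]
#3 0x40→b16/s0 VC-HIT; vc=[28]
#4 0x73→b28/s0 VC-HIT; vc=[16]
#5 0x71→b28/s0 L1-HIT; vc=[16]
#6 0x51→b20/s0 MISS; vc=[16,28]
#7 0x41→b16/s0 VC-HIT; vc=[20,28]
#8 0x42→b16/s0 L1-HIT; vc=[20,28]
#9 0x40→b16/s0 L1-HIT; vc=[20,28]
#10 0x40→b16/s0 L1-HIT; vc=[20,28]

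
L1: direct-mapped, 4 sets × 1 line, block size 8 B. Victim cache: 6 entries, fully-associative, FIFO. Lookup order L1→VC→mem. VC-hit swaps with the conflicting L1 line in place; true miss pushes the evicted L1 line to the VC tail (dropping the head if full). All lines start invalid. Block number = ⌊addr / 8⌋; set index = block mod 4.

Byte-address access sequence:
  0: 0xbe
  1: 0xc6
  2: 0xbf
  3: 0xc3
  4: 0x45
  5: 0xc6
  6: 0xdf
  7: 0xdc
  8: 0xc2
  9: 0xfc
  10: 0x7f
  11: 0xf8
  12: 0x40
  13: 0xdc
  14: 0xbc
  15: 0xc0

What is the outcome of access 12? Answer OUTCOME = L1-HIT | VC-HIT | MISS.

OUTCOME = VC-HIT

#0 0xbe→b23/s3 MISS; vc=[]
#1 0xc6→b24/s0 MISS; vc=[]
#2 0xbf→b23/s3 L1-HIT; vc=[]
#3 0xc3→b24/s0 L1-HIT; vc=[]
#4 0x45→b8/s0 MISS; vc=[24]
#5 0xc6→b24/s0 VC-HIT; vc=[8]
#6 0xdf→b27/s3 MISS; vc=[8,23]
#7 0xdc→b27/s3 L1-HIT; vc=[8,23]
#8 0xc2→b24/s0 L1-HIT; vc=[8,23]
#9 0xfc→b31/s3 MISS; vc=[8,23,27]
#10 0x7f→b15/s3 MISS; vc=[8,23,27,31]
#11 0xf8→b31/s3 VC-HIT; vc=[8,23,27,15]
#12 0x40→b8/s0 VC-HIT; vc=[24,23,27,15]
#13 0xdc→b27/s3 VC-HIT; vc=[24,23,31,15]
#14 0xbc→b23/s3 VC-HIT; vc=[24,27,31,15]
#15 0xc0→b24/s0 VC-HIT; vc=[8,27,31,15]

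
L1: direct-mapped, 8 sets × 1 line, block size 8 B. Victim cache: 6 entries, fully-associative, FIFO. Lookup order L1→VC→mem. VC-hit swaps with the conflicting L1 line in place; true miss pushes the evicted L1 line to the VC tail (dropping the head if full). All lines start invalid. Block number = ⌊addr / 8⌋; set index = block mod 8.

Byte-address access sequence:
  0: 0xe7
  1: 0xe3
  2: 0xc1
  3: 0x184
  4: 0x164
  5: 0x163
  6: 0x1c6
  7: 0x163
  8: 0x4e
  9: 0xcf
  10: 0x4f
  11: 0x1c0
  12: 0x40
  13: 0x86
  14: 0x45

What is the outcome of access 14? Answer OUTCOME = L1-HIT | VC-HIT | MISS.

  [0] addr=0xe7 blk=28 s=4: MISS | VC []
  [1] addr=0xe3 blk=28 s=4: L1-HIT | VC []
  [2] addr=0xc1 blk=24 s=0: MISS | VC []
  [3] addr=0x184 blk=48 s=0: MISS | VC [24]
  [4] addr=0x164 blk=44 s=4: MISS | VC [24, 28]
  [5] addr=0x163 blk=44 s=4: L1-HIT | VC [24, 28]
  [6] addr=0x1c6 blk=56 s=0: MISS | VC [24, 28, 48]
  [7] addr=0x163 blk=44 s=4: L1-HIT | VC [24, 28, 48]
  [8] addr=0x4e blk=9 s=1: MISS | VC [24, 28, 48]
  [9] addr=0xcf blk=25 s=1: MISS | VC [24, 28, 48, 9]
  [10] addr=0x4f blk=9 s=1: VC-HIT | VC [24, 28, 48, 25]
  [11] addr=0x1c0 blk=56 s=0: L1-HIT | VC [24, 28, 48, 25]
  [12] addr=0x40 blk=8 s=0: MISS | VC [24, 28, 48, 25, 56]
  [13] addr=0x86 blk=16 s=0: MISS | VC [24, 28, 48, 25, 56, 8]
  [14] addr=0x45 blk=8 s=0: VC-HIT | VC [24, 28, 48, 25, 56, 16]

OUTCOME = VC-HIT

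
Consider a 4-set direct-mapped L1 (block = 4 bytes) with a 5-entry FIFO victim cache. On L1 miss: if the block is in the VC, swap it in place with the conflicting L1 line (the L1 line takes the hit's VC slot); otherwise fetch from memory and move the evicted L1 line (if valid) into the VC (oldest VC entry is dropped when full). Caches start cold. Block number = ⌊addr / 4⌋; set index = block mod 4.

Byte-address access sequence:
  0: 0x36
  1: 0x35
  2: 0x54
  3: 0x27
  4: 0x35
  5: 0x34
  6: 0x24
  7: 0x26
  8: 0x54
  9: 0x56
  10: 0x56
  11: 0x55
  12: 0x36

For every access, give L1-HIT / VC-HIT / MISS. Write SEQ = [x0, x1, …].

SEQ = [MISS, L1-HIT, MISS, MISS, VC-HIT, L1-HIT, VC-HIT, L1-HIT, VC-HIT, L1-HIT, L1-HIT, L1-HIT, VC-HIT]

0: 0x36 (blk 13, set 1) → MISS  vc=[]
1: 0x35 (blk 13, set 1) → L1-HIT  vc=[]
2: 0x54 (blk 21, set 1) → MISS  vc=[13]
3: 0x27 (blk 9, set 1) → MISS  vc=[13, 21]
4: 0x35 (blk 13, set 1) → VC-HIT  vc=[9, 21]
5: 0x34 (blk 13, set 1) → L1-HIT  vc=[9, 21]
6: 0x24 (blk 9, set 1) → VC-HIT  vc=[13, 21]
7: 0x26 (blk 9, set 1) → L1-HIT  vc=[13, 21]
8: 0x54 (blk 21, set 1) → VC-HIT  vc=[13, 9]
9: 0x56 (blk 21, set 1) → L1-HIT  vc=[13, 9]
10: 0x56 (blk 21, set 1) → L1-HIT  vc=[13, 9]
11: 0x55 (blk 21, set 1) → L1-HIT  vc=[13, 9]
12: 0x36 (blk 13, set 1) → VC-HIT  vc=[21, 9]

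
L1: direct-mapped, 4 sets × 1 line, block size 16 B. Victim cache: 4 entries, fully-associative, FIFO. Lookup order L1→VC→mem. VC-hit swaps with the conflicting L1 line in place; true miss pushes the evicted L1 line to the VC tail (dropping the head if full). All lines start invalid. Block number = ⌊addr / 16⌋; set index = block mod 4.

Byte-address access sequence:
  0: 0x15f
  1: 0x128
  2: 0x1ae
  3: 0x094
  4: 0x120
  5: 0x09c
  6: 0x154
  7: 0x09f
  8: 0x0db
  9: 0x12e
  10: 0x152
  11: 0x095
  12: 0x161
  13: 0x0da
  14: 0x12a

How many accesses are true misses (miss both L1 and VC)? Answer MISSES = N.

#0 0x15f→b21/s1 MISS; vc=[]
#1 0x128→b18/s2 MISS; vc=[]
#2 0x1ae→b26/s2 MISS; vc=[18]
#3 0x94→b9/s1 MISS; vc=[18,21]
#4 0x120→b18/s2 VC-HIT; vc=[26,21]
#5 0x9c→b9/s1 L1-HIT; vc=[26,21]
#6 0x154→b21/s1 VC-HIT; vc=[26,9]
#7 0x9f→b9/s1 VC-HIT; vc=[26,21]
#8 0xdb→b13/s1 MISS; vc=[26,21,9]
#9 0x12e→b18/s2 L1-HIT; vc=[26,21,9]
#10 0x152→b21/s1 VC-HIT; vc=[26,13,9]
#11 0x95→b9/s1 VC-HIT; vc=[26,13,21]
#12 0x161→b22/s2 MISS; vc=[26,13,21,18]
#13 0xda→b13/s1 VC-HIT; vc=[26,9,21,18]
#14 0x12a→b18/s2 VC-HIT; vc=[26,9,21,22]

MISSES = 6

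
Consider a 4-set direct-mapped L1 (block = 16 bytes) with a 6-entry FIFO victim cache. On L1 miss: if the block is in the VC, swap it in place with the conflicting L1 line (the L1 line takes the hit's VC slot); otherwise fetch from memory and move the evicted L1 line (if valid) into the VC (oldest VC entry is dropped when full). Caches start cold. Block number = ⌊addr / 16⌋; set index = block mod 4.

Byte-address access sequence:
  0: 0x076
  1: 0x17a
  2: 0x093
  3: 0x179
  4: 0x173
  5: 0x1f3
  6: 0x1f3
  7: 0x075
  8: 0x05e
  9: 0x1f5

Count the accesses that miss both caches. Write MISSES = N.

  [0] addr=0x76 blk=7 s=3: MISS | VC []
  [1] addr=0x17a blk=23 s=3: MISS | VC [7]
  [2] addr=0x93 blk=9 s=1: MISS | VC [7]
  [3] addr=0x179 blk=23 s=3: L1-HIT | VC [7]
  [4] addr=0x173 blk=23 s=3: L1-HIT | VC [7]
  [5] addr=0x1f3 blk=31 s=3: MISS | VC [7, 23]
  [6] addr=0x1f3 blk=31 s=3: L1-HIT | VC [7, 23]
  [7] addr=0x75 blk=7 s=3: VC-HIT | VC [31, 23]
  [8] addr=0x5e blk=5 s=1: MISS | VC [31, 23, 9]
  [9] addr=0x1f5 blk=31 s=3: VC-HIT | VC [7, 23, 9]

MISSES = 5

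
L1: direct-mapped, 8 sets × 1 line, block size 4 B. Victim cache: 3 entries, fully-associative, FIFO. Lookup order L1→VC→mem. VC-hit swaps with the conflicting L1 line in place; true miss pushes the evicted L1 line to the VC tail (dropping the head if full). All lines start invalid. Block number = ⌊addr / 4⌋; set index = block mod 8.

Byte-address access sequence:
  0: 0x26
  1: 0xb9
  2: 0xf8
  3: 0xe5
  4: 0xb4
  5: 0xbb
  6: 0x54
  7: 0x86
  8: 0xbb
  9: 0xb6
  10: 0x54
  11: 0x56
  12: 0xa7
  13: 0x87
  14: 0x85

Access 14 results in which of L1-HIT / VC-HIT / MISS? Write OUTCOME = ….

#0 0x26→b9/s1 MISS; vc=[]
#1 0xb9→b46/s6 MISS; vc=[]
#2 0xf8→b62/s6 MISS; vc=[46]
#3 0xe5→b57/s1 MISS; vc=[46,9]
#4 0xb4→b45/s5 MISS; vc=[46,9]
#5 0xbb→b46/s6 VC-HIT; vc=[62,9]
#6 0x54→b21/s5 MISS; vc=[62,9,45]
#7 0x86→b33/s1 MISS; vc=[9,45,57]
#8 0xbb→b46/s6 L1-HIT; vc=[9,45,57]
#9 0xb6→b45/s5 VC-HIT; vc=[9,21,57]
#10 0x54→b21/s5 VC-HIT; vc=[9,45,57]
#11 0x56→b21/s5 L1-HIT; vc=[9,45,57]
#12 0xa7→b41/s1 MISS; vc=[45,57,33]
#13 0x87→b33/s1 VC-HIT; vc=[45,57,41]
#14 0x85→b33/s1 L1-HIT; vc=[45,57,41]

OUTCOME = L1-HIT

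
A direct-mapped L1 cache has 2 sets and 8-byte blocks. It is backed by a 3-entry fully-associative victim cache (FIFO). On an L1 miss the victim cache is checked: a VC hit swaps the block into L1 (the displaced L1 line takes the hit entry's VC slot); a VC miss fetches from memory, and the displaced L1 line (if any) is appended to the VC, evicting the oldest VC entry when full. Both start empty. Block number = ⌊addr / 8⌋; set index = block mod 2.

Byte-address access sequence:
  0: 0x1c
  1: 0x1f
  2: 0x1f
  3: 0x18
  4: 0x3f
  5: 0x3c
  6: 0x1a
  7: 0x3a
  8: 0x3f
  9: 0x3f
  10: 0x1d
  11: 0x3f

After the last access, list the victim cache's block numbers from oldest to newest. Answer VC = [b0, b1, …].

#0 0x1c→b3/s1 MISS; vc=[]
#1 0x1f→b3/s1 L1-HIT; vc=[]
#2 0x1f→b3/s1 L1-HIT; vc=[]
#3 0x18→b3/s1 L1-HIT; vc=[]
#4 0x3f→b7/s1 MISS; vc=[3]
#5 0x3c→b7/s1 L1-HIT; vc=[3]
#6 0x1a→b3/s1 VC-HIT; vc=[7]
#7 0x3a→b7/s1 VC-HIT; vc=[3]
#8 0x3f→b7/s1 L1-HIT; vc=[3]
#9 0x3f→b7/s1 L1-HIT; vc=[3]
#10 0x1d→b3/s1 VC-HIT; vc=[7]
#11 0x3f→b7/s1 VC-HIT; vc=[3]

VC = [3]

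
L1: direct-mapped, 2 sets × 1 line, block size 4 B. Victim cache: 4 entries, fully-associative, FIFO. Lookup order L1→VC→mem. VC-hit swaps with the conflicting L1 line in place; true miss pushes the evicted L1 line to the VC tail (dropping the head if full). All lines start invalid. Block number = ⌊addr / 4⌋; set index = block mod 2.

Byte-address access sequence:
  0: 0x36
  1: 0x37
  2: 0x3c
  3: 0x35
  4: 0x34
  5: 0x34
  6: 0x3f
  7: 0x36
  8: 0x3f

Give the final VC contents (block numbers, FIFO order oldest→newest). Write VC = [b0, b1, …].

  [0] addr=0x36 blk=13 s=1: MISS | VC []
  [1] addr=0x37 blk=13 s=1: L1-HIT | VC []
  [2] addr=0x3c blk=15 s=1: MISS | VC [13]
  [3] addr=0x35 blk=13 s=1: VC-HIT | VC [15]
  [4] addr=0x34 blk=13 s=1: L1-HIT | VC [15]
  [5] addr=0x34 blk=13 s=1: L1-HIT | VC [15]
  [6] addr=0x3f blk=15 s=1: VC-HIT | VC [13]
  [7] addr=0x36 blk=13 s=1: VC-HIT | VC [15]
  [8] addr=0x3f blk=15 s=1: VC-HIT | VC [13]

VC = [13]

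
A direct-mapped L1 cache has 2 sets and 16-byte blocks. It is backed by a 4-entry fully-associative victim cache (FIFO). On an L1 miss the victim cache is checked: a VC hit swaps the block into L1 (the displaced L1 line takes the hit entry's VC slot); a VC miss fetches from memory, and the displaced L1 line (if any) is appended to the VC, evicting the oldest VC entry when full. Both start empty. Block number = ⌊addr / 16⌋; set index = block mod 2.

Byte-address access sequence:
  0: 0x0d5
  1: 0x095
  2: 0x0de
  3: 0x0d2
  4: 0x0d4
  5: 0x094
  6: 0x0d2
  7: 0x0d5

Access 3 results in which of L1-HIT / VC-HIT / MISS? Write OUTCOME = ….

OUTCOME = L1-HIT

  [0] addr=0xd5 blk=13 s=1: MISS | VC []
  [1] addr=0x95 blk=9 s=1: MISS | VC [13]
  [2] addr=0xde blk=13 s=1: VC-HIT | VC [9]
  [3] addr=0xd2 blk=13 s=1: L1-HIT | VC [9]
  [4] addr=0xd4 blk=13 s=1: L1-HIT | VC [9]
  [5] addr=0x94 blk=9 s=1: VC-HIT | VC [13]
  [6] addr=0xd2 blk=13 s=1: VC-HIT | VC [9]
  [7] addr=0xd5 blk=13 s=1: L1-HIT | VC [9]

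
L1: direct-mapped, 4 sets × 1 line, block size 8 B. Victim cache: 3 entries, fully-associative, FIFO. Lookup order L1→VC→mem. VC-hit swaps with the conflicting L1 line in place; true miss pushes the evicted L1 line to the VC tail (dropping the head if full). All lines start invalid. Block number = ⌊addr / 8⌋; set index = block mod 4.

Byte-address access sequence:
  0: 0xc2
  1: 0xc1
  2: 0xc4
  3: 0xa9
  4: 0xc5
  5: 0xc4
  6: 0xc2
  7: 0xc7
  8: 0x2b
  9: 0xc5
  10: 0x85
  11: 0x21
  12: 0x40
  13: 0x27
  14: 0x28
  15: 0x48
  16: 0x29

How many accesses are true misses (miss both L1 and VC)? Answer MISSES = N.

MISSES = 7

0: 0xc2 (blk 24, set 0) → MISS  vc=[]
1: 0xc1 (blk 24, set 0) → L1-HIT  vc=[]
2: 0xc4 (blk 24, set 0) → L1-HIT  vc=[]
3: 0xa9 (blk 21, set 1) → MISS  vc=[]
4: 0xc5 (blk 24, set 0) → L1-HIT  vc=[]
5: 0xc4 (blk 24, set 0) → L1-HIT  vc=[]
6: 0xc2 (blk 24, set 0) → L1-HIT  vc=[]
7: 0xc7 (blk 24, set 0) → L1-HIT  vc=[]
8: 0x2b (blk 5, set 1) → MISS  vc=[21]
9: 0xc5 (blk 24, set 0) → L1-HIT  vc=[21]
10: 0x85 (blk 16, set 0) → MISS  vc=[21, 24]
11: 0x21 (blk 4, set 0) → MISS  vc=[21, 24, 16]
12: 0x40 (blk 8, set 0) → MISS  vc=[24, 16, 4]
13: 0x27 (blk 4, set 0) → VC-HIT  vc=[24, 16, 8]
14: 0x28 (blk 5, set 1) → L1-HIT  vc=[24, 16, 8]
15: 0x48 (blk 9, set 1) → MISS  vc=[16, 8, 5]
16: 0x29 (blk 5, set 1) → VC-HIT  vc=[16, 8, 9]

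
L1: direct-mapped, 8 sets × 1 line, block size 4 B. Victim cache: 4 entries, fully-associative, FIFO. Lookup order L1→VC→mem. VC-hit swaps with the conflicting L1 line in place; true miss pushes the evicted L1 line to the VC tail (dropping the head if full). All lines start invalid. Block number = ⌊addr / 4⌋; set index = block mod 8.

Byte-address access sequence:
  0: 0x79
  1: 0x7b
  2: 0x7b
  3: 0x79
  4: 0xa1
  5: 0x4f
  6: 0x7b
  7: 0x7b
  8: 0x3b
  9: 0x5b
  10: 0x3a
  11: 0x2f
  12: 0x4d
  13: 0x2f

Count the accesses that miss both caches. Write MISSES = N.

  [0] addr=0x79 blk=30 s=6: MISS | VC []
  [1] addr=0x7b blk=30 s=6: L1-HIT | VC []
  [2] addr=0x7b blk=30 s=6: L1-HIT | VC []
  [3] addr=0x79 blk=30 s=6: L1-HIT | VC []
  [4] addr=0xa1 blk=40 s=0: MISS | VC []
  [5] addr=0x4f blk=19 s=3: MISS | VC []
  [6] addr=0x7b blk=30 s=6: L1-HIT | VC []
  [7] addr=0x7b blk=30 s=6: L1-HIT | VC []
  [8] addr=0x3b blk=14 s=6: MISS | VC [30]
  [9] addr=0x5b blk=22 s=6: MISS | VC [30, 14]
  [10] addr=0x3a blk=14 s=6: VC-HIT | VC [30, 22]
  [11] addr=0x2f blk=11 s=3: MISS | VC [30, 22, 19]
  [12] addr=0x4d blk=19 s=3: VC-HIT | VC [30, 22, 11]
  [13] addr=0x2f blk=11 s=3: VC-HIT | VC [30, 22, 19]

MISSES = 6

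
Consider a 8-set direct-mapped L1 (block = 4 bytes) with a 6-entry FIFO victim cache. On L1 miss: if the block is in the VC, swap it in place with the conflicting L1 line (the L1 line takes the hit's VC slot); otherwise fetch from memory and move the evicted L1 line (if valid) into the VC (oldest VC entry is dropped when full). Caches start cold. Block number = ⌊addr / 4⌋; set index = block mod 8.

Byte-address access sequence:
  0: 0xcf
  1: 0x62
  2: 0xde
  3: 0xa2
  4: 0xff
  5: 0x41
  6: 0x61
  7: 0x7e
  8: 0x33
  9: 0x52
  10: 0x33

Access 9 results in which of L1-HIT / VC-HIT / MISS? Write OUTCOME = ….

#0 0xcf→b51/s3 MISS; vc=[]
#1 0x62→b24/s0 MISS; vc=[]
#2 0xde→b55/s7 MISS; vc=[]
#3 0xa2→b40/s0 MISS; vc=[24]
#4 0xff→b63/s7 MISS; vc=[24,55]
#5 0x41→b16/s0 MISS; vc=[24,55,40]
#6 0x61→b24/s0 VC-HIT; vc=[16,55,40]
#7 0x7e→b31/s7 MISS; vc=[16,55,40,63]
#8 0x33→b12/s4 MISS; vc=[16,55,40,63]
#9 0x52→b20/s4 MISS; vc=[16,55,40,63,12]
#10 0x33→b12/s4 VC-HIT; vc=[16,55,40,63,20]

OUTCOME = MISS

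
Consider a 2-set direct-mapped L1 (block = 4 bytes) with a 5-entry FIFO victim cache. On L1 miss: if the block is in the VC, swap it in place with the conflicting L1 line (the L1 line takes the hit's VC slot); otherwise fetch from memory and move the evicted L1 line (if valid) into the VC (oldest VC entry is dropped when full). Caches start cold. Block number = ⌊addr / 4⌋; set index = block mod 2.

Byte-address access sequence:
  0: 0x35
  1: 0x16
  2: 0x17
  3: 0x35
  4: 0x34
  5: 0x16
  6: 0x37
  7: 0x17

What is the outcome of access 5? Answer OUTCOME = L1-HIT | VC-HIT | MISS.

  [0] addr=0x35 blk=13 s=1: MISS | VC []
  [1] addr=0x16 blk=5 s=1: MISS | VC [13]
  [2] addr=0x17 blk=5 s=1: L1-HIT | VC [13]
  [3] addr=0x35 blk=13 s=1: VC-HIT | VC [5]
  [4] addr=0x34 blk=13 s=1: L1-HIT | VC [5]
  [5] addr=0x16 blk=5 s=1: VC-HIT | VC [13]
  [6] addr=0x37 blk=13 s=1: VC-HIT | VC [5]
  [7] addr=0x17 blk=5 s=1: VC-HIT | VC [13]

OUTCOME = VC-HIT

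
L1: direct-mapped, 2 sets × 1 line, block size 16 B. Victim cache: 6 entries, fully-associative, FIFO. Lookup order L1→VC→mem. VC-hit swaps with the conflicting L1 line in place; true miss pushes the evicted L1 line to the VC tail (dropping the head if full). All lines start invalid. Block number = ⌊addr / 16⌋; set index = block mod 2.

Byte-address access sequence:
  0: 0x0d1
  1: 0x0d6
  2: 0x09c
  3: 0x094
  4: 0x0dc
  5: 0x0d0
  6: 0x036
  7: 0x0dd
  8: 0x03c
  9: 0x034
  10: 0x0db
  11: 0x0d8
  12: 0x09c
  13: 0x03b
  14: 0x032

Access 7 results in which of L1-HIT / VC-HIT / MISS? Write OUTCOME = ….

#0 0xd1→b13/s1 MISS; vc=[]
#1 0xd6→b13/s1 L1-HIT; vc=[]
#2 0x9c→b9/s1 MISS; vc=[13]
#3 0x94→b9/s1 L1-HIT; vc=[13]
#4 0xdc→b13/s1 VC-HIT; vc=[9]
#5 0xd0→b13/s1 L1-HIT; vc=[9]
#6 0x36→b3/s1 MISS; vc=[9,13]
#7 0xdd→b13/s1 VC-HIT; vc=[9,3]
#8 0x3c→b3/s1 VC-HIT; vc=[9,13]
#9 0x34→b3/s1 L1-HIT; vc=[9,13]
#10 0xdb→b13/s1 VC-HIT; vc=[9,3]
#11 0xd8→b13/s1 L1-HIT; vc=[9,3]
#12 0x9c→b9/s1 VC-HIT; vc=[13,3]
#13 0x3b→b3/s1 VC-HIT; vc=[13,9]
#14 0x32→b3/s1 L1-HIT; vc=[13,9]

OUTCOME = VC-HIT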